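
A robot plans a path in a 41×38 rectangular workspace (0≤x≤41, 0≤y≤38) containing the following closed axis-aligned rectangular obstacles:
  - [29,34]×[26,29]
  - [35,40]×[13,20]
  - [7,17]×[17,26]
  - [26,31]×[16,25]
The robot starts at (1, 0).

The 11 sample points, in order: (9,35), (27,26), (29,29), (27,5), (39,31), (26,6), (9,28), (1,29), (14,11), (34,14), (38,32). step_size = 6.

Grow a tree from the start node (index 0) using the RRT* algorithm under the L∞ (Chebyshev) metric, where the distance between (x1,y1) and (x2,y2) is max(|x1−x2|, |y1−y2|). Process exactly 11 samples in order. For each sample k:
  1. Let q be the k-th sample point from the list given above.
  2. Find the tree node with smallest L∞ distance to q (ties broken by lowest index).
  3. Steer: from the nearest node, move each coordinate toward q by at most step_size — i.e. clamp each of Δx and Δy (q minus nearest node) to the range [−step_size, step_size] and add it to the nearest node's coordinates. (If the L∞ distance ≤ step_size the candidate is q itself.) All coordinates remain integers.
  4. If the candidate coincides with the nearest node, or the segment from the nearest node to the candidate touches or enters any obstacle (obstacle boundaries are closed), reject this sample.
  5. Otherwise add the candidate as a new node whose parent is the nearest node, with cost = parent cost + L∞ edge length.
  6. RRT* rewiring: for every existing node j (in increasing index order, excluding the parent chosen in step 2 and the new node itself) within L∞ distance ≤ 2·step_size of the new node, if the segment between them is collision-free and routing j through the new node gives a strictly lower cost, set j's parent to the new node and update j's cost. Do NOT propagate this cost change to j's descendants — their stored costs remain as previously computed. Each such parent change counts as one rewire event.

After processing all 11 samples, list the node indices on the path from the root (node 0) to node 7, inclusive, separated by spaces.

Path: 0 1 2 6 5 7

1. q=(9,35) nearest=0 d=35 new=(7,6) → add node 1 parent=0 cost=6
2. q=(27,26) nearest=1 d=20 new=(13,12) → add node 2 parent=1 cost=12
3. q=(29,29) nearest=2 d=17 new=(19,18) → add node 3 parent=2 cost=18
4. q=(27,5) nearest=3 d=13 new=(25,12) → add node 4 parent=3 cost=24
5. q=(39,31) nearest=4 d=19 new=(31,18) → blocked by [26,31]×[16,25], reject
6. q=(26,6) nearest=4 d=6 new=(26,6) → add node 5 parent=4 cost=30
7. q=(9,28) nearest=3 d=10 new=(13,24) → blocked by [7,17]×[17,26], reject
8. q=(1,29) nearest=2 d=17 new=(7,18) → blocked by [7,17]×[17,26], reject
9. q=(14,11) nearest=2 d=1 new=(14,11) → add node 6 parent=2 cost=13; rewire 5→6 (25<30)
10. q=(34,14) nearest=5 d=8 new=(32,12) → add node 7 parent=5 cost=31
11. q=(38,32) nearest=3 d=19 new=(25,24) → add node 8 parent=3 cost=24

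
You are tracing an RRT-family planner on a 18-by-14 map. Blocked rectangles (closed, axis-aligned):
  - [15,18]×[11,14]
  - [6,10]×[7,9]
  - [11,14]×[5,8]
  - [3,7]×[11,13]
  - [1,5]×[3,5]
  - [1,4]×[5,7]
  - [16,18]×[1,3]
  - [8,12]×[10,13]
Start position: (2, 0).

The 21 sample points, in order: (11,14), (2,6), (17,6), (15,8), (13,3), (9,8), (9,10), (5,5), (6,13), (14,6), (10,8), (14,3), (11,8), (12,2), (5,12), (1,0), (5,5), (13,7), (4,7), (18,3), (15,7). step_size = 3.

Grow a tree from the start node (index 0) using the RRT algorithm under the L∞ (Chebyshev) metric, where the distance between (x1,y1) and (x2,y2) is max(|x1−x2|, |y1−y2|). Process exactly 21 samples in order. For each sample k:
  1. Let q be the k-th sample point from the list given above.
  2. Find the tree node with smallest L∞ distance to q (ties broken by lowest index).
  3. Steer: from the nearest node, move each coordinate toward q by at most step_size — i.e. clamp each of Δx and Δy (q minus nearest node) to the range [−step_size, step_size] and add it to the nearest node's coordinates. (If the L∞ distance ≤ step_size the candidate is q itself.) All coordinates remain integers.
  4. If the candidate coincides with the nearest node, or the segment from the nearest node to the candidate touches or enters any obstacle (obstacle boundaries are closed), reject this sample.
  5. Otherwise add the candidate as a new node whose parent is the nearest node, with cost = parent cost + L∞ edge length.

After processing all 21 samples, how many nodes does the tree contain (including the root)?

Node count: 6

1. q=(11,14) nearest=0 d=14 new=(5,3) → blocked by [1,5]×[3,5], reject
2. q=(2,6) nearest=0 d=6 new=(2,3) → blocked by [1,5]×[3,5], reject
3. q=(17,6) nearest=0 d=15 new=(5,3) → blocked by [1,5]×[3,5], reject
4. q=(15,8) nearest=0 d=13 new=(5,3) → blocked by [1,5]×[3,5], reject
5. q=(13,3) nearest=0 d=11 new=(5,3) → blocked by [1,5]×[3,5], reject
6. q=(9,8) nearest=0 d=8 new=(5,3) → blocked by [1,5]×[3,5], reject
7. q=(9,10) nearest=0 d=10 new=(5,3) → blocked by [1,5]×[3,5], reject
8. q=(5,5) nearest=0 d=5 new=(5,3) → blocked by [1,5]×[3,5], reject
9. q=(6,13) nearest=0 d=13 new=(5,3) → blocked by [1,5]×[3,5], reject
10. q=(14,6) nearest=0 d=12 new=(5,3) → blocked by [1,5]×[3,5], reject
11. q=(10,8) nearest=0 d=8 new=(5,3) → blocked by [1,5]×[3,5], reject
12. q=(14,3) nearest=0 d=12 new=(5,3) → blocked by [1,5]×[3,5], reject
13. q=(11,8) nearest=0 d=9 new=(5,3) → blocked by [1,5]×[3,5], reject
14. q=(12,2) nearest=0 d=10 new=(5,2) → add node 1 parent=0 cost=3
15. q=(5,12) nearest=1 d=10 new=(5,5) → blocked by [1,5]×[3,5], reject
16. q=(1,0) nearest=0 d=1 new=(1,0) → add node 2 parent=0 cost=1
17. q=(5,5) nearest=1 d=3 new=(5,5) → blocked by [1,5]×[3,5], reject
18. q=(13,7) nearest=1 d=8 new=(8,5) → add node 3 parent=1 cost=6
19. q=(4,7) nearest=3 d=4 new=(5,7) → add node 4 parent=3 cost=9
20. q=(18,3) nearest=3 d=10 new=(11,3) → add node 5 parent=3 cost=9
21. q=(15,7) nearest=5 d=4 new=(14,6) → blocked by [11,14]×[5,8], reject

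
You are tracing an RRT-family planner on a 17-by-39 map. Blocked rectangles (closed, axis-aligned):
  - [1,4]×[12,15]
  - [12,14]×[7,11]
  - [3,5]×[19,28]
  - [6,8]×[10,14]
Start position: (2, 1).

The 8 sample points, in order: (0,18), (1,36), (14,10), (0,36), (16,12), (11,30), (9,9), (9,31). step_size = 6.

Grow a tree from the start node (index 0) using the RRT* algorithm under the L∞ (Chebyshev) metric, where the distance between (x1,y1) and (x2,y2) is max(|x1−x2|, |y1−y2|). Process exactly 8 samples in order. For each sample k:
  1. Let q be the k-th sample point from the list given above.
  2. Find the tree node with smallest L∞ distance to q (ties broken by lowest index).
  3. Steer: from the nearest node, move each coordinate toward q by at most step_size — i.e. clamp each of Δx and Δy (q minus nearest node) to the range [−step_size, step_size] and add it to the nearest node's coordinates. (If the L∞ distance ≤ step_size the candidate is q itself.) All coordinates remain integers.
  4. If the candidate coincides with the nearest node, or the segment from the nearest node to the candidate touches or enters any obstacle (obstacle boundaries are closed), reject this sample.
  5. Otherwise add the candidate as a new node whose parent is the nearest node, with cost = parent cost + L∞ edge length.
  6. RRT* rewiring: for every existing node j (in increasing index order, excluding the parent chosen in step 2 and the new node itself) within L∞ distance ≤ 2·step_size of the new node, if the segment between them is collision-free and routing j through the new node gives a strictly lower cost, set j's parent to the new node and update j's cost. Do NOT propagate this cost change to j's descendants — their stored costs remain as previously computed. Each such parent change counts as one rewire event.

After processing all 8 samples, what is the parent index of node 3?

1. q=(0,18) nearest=0 d=17 new=(0,7) → add node 1 parent=0 cost=6
2. q=(1,36) nearest=1 d=29 new=(1,13) → blocked by [1,4]×[12,15], reject
3. q=(14,10) nearest=0 d=12 new=(8,7) → add node 2 parent=0 cost=6
4. q=(0,36) nearest=1 d=29 new=(0,13) → add node 3 parent=1 cost=12
5. q=(16,12) nearest=2 d=8 new=(14,12) → blocked by [12,14]×[7,11], reject
6. q=(11,30) nearest=3 d=17 new=(6,19) → blocked by [1,4]×[12,15], reject
7. q=(9,9) nearest=2 d=2 new=(9,9) → add node 4 parent=2 cost=8
8. q=(9,31) nearest=3 d=18 new=(6,19) → blocked by [1,4]×[12,15], reject

Parent of node 3: 1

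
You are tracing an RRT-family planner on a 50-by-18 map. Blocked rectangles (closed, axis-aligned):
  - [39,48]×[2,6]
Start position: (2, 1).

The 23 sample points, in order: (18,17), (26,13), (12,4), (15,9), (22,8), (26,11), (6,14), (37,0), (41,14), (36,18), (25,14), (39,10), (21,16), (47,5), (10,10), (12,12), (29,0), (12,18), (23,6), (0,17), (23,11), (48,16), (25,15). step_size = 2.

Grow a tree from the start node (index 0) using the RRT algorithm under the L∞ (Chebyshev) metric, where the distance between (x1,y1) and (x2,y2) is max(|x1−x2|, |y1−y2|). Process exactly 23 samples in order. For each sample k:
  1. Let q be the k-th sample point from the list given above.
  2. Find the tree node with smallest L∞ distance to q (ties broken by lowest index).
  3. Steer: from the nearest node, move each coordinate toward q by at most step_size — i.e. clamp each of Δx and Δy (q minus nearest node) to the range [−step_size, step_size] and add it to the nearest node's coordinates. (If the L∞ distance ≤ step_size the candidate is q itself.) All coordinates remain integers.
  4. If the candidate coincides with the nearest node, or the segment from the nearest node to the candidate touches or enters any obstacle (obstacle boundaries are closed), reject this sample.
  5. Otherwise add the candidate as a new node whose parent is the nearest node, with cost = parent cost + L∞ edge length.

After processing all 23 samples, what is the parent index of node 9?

1. q=(18,17) nearest=0 d=16 new=(4,3) → add node 1 parent=0 cost=2
2. q=(26,13) nearest=1 d=22 new=(6,5) → add node 2 parent=1 cost=4
3. q=(12,4) nearest=2 d=6 new=(8,4) → add node 3 parent=2 cost=6
4. q=(15,9) nearest=3 d=7 new=(10,6) → add node 4 parent=3 cost=8
5. q=(22,8) nearest=4 d=12 new=(12,8) → add node 5 parent=4 cost=10
6. q=(26,11) nearest=5 d=14 new=(14,10) → add node 6 parent=5 cost=12
7. q=(6,14) nearest=5 d=6 new=(10,10) → add node 7 parent=5 cost=12
8. q=(37,0) nearest=6 d=23 new=(16,8) → add node 8 parent=6 cost=14
9. q=(41,14) nearest=8 d=25 new=(18,10) → add node 9 parent=8 cost=16
10. q=(36,18) nearest=9 d=18 new=(20,12) → add node 10 parent=9 cost=18
11. q=(25,14) nearest=10 d=5 new=(22,14) → add node 11 parent=10 cost=20
12. q=(39,10) nearest=11 d=17 new=(24,12) → add node 12 parent=11 cost=22
13. q=(21,16) nearest=11 d=2 new=(21,16) → add node 13 parent=11 cost=22
14. q=(47,5) nearest=12 d=23 new=(26,10) → add node 14 parent=12 cost=24
15. q=(10,10) nearest=7 d=0 → coincident, reject
16. q=(12,12) nearest=6 d=2 new=(12,12) → add node 15 parent=6 cost=14
17. q=(29,0) nearest=14 d=10 new=(28,8) → add node 16 parent=14 cost=26
18. q=(12,18) nearest=15 d=6 new=(12,14) → add node 17 parent=15 cost=16
19. q=(23,6) nearest=14 d=4 new=(24,8) → add node 18 parent=14 cost=26
20. q=(0,17) nearest=7 d=10 new=(8,12) → add node 19 parent=7 cost=14
21. q=(23,11) nearest=12 d=1 new=(23,11) → add node 20 parent=12 cost=23
22. q=(48,16) nearest=16 d=20 new=(30,10) → add node 21 parent=16 cost=28
23. q=(25,15) nearest=11 d=3 new=(24,15) → add node 22 parent=11 cost=22

Parent of node 9: 8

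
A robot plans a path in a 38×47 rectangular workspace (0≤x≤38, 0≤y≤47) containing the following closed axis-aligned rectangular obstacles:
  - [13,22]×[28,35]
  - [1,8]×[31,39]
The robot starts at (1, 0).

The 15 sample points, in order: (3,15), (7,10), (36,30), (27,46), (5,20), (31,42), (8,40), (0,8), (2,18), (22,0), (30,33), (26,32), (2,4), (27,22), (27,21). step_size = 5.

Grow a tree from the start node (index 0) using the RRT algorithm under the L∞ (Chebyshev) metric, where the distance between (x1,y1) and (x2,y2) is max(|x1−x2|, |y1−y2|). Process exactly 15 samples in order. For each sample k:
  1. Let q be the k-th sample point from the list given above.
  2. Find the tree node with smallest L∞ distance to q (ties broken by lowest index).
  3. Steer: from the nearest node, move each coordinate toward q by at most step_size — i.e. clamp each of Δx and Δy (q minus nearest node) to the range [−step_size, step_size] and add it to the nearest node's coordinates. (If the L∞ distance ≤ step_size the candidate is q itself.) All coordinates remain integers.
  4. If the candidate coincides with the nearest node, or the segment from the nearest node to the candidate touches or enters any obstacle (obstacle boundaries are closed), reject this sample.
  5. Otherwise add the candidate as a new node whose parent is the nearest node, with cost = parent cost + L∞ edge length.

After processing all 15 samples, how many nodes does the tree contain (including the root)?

Node count: 15

1. q=(3,15) nearest=0 d=15 new=(3,5) → add node 1 parent=0 cost=5
2. q=(7,10) nearest=1 d=5 new=(7,10) → add node 2 parent=1 cost=10
3. q=(36,30) nearest=2 d=29 new=(12,15) → add node 3 parent=2 cost=15
4. q=(27,46) nearest=3 d=31 new=(17,20) → add node 4 parent=3 cost=20
5. q=(5,20) nearest=3 d=7 new=(7,20) → add node 5 parent=3 cost=20
6. q=(31,42) nearest=4 d=22 new=(22,25) → add node 6 parent=4 cost=25
7. q=(8,40) nearest=6 d=15 new=(17,30) → blocked by [13,22]×[28,35], reject
8. q=(0,8) nearest=1 d=3 new=(0,8) → add node 7 parent=1 cost=8
9. q=(2,18) nearest=5 d=5 new=(2,18) → add node 8 parent=5 cost=25
10. q=(22,0) nearest=2 d=15 new=(12,5) → add node 9 parent=2 cost=15
11. q=(30,33) nearest=6 d=8 new=(27,30) → add node 10 parent=6 cost=30
12. q=(26,32) nearest=10 d=2 new=(26,32) → add node 11 parent=10 cost=32
13. q=(2,4) nearest=1 d=1 new=(2,4) → add node 12 parent=1 cost=6
14. q=(27,22) nearest=6 d=5 new=(27,22) → add node 13 parent=6 cost=30
15. q=(27,21) nearest=13 d=1 new=(27,21) → add node 14 parent=13 cost=31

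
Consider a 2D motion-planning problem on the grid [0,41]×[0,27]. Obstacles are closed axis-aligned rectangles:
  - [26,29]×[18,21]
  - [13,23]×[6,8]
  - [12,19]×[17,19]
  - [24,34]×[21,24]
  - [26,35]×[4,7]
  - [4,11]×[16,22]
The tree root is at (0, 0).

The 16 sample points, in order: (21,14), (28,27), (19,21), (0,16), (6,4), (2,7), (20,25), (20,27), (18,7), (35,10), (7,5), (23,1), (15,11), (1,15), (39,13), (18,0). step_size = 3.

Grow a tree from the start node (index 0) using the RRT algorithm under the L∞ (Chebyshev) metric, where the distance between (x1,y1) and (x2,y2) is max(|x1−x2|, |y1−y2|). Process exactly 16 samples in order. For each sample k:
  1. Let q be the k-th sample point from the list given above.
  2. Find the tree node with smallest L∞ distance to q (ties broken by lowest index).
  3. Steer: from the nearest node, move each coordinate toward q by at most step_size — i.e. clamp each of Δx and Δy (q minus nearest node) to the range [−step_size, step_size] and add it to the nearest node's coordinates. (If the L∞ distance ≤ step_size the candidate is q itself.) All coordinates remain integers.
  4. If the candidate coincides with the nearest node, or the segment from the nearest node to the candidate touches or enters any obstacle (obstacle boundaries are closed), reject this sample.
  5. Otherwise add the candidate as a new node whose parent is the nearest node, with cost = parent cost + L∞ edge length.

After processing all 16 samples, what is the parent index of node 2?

1. q=(21,14) nearest=0 d=21 new=(3,3) → add node 1 parent=0 cost=3
2. q=(28,27) nearest=1 d=25 new=(6,6) → add node 2 parent=1 cost=6
3. q=(19,21) nearest=2 d=15 new=(9,9) → add node 3 parent=2 cost=9
4. q=(0,16) nearest=3 d=9 new=(6,12) → add node 4 parent=3 cost=12
5. q=(6,4) nearest=2 d=2 new=(6,4) → add node 5 parent=2 cost=8
6. q=(2,7) nearest=1 d=4 new=(2,6) → add node 6 parent=1 cost=6
7. q=(20,25) nearest=4 d=14 new=(9,15) → add node 7 parent=4 cost=15
8. q=(20,27) nearest=7 d=12 new=(12,18) → blocked by [12,19]×[17,19], reject
9. q=(18,7) nearest=3 d=9 new=(12,7) → add node 8 parent=3 cost=12
10. q=(35,10) nearest=8 d=23 new=(15,10) → blocked by [13,23]×[6,8], reject
11. q=(7,5) nearest=2 d=1 new=(7,5) → add node 9 parent=2 cost=7
12. q=(23,1) nearest=8 d=11 new=(15,4) → blocked by [13,23]×[6,8], reject
13. q=(15,11) nearest=8 d=4 new=(15,10) → blocked by [13,23]×[6,8], reject
14. q=(1,15) nearest=4 d=5 new=(3,15) → add node 10 parent=4 cost=15
15. q=(39,13) nearest=8 d=27 new=(15,10) → blocked by [13,23]×[6,8], reject
16. q=(18,0) nearest=8 d=7 new=(15,4) → blocked by [13,23]×[6,8], reject

Parent of node 2: 1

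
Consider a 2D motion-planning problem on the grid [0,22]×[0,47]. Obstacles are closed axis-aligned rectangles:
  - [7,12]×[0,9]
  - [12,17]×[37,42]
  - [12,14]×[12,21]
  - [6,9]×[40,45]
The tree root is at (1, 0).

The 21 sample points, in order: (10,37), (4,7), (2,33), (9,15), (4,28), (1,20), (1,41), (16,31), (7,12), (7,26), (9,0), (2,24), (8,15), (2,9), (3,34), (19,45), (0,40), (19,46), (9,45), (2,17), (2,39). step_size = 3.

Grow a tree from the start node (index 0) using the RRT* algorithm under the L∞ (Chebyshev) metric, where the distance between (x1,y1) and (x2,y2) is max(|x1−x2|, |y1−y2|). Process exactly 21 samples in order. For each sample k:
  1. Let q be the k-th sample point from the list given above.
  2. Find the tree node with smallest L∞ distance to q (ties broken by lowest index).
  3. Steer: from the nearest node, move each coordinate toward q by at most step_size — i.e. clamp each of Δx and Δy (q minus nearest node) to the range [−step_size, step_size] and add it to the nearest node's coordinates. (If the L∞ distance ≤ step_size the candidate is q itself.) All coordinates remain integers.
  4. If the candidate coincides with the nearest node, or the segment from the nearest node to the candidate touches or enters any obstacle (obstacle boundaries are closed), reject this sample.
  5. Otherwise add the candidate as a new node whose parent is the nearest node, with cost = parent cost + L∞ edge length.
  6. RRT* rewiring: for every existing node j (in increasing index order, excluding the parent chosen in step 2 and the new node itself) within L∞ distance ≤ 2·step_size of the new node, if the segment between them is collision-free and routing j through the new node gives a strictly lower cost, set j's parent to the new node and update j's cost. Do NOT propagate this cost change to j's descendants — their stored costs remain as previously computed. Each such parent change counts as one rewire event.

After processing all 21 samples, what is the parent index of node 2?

1. q=(10,37) nearest=0 d=37 new=(4,3) → add node 1 parent=0 cost=3
2. q=(4,7) nearest=1 d=4 new=(4,6) → add node 2 parent=1 cost=6
3. q=(2,33) nearest=2 d=27 new=(2,9) → add node 3 parent=2 cost=9
4. q=(9,15) nearest=3 d=7 new=(5,12) → add node 4 parent=3 cost=12
5. q=(4,28) nearest=4 d=16 new=(4,15) → add node 5 parent=4 cost=15
6. q=(1,20) nearest=5 d=5 new=(1,18) → add node 6 parent=5 cost=18
7. q=(1,41) nearest=6 d=23 new=(1,21) → add node 7 parent=6 cost=21
8. q=(16,31) nearest=6 d=15 new=(4,21) → add node 8 parent=6 cost=21
9. q=(7,12) nearest=4 d=2 new=(7,12) → add node 9 parent=4 cost=14
10. q=(7,26) nearest=8 d=5 new=(7,24) → add node 10 parent=8 cost=24
11. q=(9,0) nearest=1 d=5 new=(7,0) → blocked by [7,12]×[0,9], reject
12. q=(2,24) nearest=7 d=3 new=(2,24) → add node 11 parent=7 cost=24
13. q=(8,15) nearest=4 d=3 new=(8,15) → add node 12 parent=4 cost=15
14. q=(2,9) nearest=3 d=0 → coincident, reject
15. q=(3,34) nearest=10 d=10 new=(4,27) → add node 13 parent=10 cost=27
16. q=(19,45) nearest=13 d=18 new=(7,30) → add node 14 parent=13 cost=30
17. q=(0,40) nearest=14 d=10 new=(4,33) → add node 15 parent=14 cost=33
18. q=(19,46) nearest=15 d=15 new=(7,36) → add node 16 parent=15 cost=36
19. q=(9,45) nearest=16 d=9 new=(9,39) → add node 17 parent=16 cost=39
20. q=(2,17) nearest=6 d=1 new=(2,17) → add node 18 parent=6 cost=19
21. q=(2,39) nearest=16 d=5 new=(4,39) → add node 19 parent=16 cost=39

Parent of node 2: 1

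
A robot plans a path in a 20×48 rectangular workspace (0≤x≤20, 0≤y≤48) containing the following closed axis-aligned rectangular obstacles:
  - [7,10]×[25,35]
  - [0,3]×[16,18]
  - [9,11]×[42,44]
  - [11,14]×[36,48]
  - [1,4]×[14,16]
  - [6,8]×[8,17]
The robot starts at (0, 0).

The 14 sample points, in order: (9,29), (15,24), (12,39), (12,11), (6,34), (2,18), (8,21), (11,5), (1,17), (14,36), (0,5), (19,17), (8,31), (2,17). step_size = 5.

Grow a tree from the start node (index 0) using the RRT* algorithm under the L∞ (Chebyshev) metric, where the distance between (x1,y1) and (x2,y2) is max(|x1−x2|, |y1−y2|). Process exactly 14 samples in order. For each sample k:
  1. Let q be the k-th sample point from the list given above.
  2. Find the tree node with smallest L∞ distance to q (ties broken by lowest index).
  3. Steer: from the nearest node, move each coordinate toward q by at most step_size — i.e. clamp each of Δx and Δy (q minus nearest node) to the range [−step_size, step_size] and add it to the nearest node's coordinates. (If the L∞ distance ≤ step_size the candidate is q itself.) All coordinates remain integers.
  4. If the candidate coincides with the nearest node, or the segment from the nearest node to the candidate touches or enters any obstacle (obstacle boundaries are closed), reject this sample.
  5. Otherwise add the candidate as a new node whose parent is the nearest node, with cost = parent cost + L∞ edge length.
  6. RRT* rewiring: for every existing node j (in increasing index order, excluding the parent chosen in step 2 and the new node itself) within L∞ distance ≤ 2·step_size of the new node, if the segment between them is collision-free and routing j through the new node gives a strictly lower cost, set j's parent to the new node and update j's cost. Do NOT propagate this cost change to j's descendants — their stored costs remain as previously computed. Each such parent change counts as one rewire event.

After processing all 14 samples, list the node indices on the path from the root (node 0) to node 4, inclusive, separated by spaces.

1. q=(9,29) nearest=0 d=29 new=(5,5) → add node 1 parent=0 cost=5
2. q=(15,24) nearest=1 d=19 new=(10,10) → blocked by [6,8]×[8,17], reject
3. q=(12,39) nearest=1 d=34 new=(10,10) → blocked by [6,8]×[8,17], reject
4. q=(12,11) nearest=1 d=7 new=(10,10) → blocked by [6,8]×[8,17], reject
5. q=(6,34) nearest=1 d=29 new=(6,10) → blocked by [6,8]×[8,17], reject
6. q=(2,18) nearest=1 d=13 new=(2,10) → add node 2 parent=1 cost=10
7. q=(8,21) nearest=2 d=11 new=(7,15) → blocked by [6,8]×[8,17], reject
8. q=(11,5) nearest=1 d=6 new=(10,5) → add node 3 parent=1 cost=10
9. q=(1,17) nearest=2 d=7 new=(1,15) → blocked by [1,4]×[14,16], reject
10. q=(14,36) nearest=2 d=26 new=(7,15) → blocked by [6,8]×[8,17], reject
11. q=(0,5) nearest=0 d=5 new=(0,5) → add node 4 parent=0 cost=5
12. q=(19,17) nearest=3 d=12 new=(15,10) → add node 5 parent=3 cost=15
13. q=(8,31) nearest=2 d=21 new=(7,15) → blocked by [6,8]×[8,17], reject
14. q=(2,17) nearest=2 d=7 new=(2,15) → blocked by [1,4]×[14,16], reject

Path: 0 4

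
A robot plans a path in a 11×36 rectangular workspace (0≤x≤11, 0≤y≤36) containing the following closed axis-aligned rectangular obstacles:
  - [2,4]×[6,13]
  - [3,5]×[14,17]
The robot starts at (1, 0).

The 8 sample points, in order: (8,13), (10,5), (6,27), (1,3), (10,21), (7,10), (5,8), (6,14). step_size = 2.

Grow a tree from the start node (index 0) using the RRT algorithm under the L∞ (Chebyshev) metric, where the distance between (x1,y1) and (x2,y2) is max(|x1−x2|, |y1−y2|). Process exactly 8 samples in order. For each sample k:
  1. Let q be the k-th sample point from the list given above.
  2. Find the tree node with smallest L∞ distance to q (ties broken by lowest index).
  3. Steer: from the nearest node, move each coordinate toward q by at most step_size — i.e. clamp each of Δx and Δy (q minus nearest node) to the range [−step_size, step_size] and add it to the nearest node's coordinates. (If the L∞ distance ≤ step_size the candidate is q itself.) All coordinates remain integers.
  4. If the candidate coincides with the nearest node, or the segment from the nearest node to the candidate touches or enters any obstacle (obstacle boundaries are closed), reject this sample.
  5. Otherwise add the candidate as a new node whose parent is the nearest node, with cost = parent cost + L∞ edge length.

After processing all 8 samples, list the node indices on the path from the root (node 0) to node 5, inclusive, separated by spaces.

Path: 0 1 2 3 5

1. q=(8,13) nearest=0 d=13 new=(3,2) → add node 1 parent=0 cost=2
2. q=(10,5) nearest=1 d=7 new=(5,4) → add node 2 parent=1 cost=4
3. q=(6,27) nearest=2 d=23 new=(6,6) → add node 3 parent=2 cost=6
4. q=(1,3) nearest=1 d=2 new=(1,3) → add node 4 parent=1 cost=4
5. q=(10,21) nearest=3 d=15 new=(8,8) → add node 5 parent=3 cost=8
6. q=(7,10) nearest=5 d=2 new=(7,10) → add node 6 parent=5 cost=10
7. q=(5,8) nearest=3 d=2 new=(5,8) → add node 7 parent=3 cost=8
8. q=(6,14) nearest=6 d=4 new=(6,12) → add node 8 parent=6 cost=12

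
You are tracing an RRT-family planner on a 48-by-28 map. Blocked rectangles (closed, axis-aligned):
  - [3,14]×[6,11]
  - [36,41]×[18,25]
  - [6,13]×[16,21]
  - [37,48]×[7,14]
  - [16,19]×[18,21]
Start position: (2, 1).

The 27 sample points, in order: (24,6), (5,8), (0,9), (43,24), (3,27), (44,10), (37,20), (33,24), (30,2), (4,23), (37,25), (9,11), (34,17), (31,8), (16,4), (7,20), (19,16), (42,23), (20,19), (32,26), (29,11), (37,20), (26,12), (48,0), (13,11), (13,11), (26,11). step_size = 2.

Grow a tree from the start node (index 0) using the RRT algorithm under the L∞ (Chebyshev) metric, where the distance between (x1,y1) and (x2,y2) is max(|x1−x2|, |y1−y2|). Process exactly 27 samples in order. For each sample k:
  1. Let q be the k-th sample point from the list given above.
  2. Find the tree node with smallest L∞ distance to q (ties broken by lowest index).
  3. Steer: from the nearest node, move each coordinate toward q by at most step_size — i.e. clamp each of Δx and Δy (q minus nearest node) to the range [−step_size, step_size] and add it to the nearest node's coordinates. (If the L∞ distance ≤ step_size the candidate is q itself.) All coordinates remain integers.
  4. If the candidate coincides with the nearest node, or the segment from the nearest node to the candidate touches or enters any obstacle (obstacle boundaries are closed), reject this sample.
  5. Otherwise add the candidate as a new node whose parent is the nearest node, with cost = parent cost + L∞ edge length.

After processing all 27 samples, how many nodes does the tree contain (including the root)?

Node count: 8

1. q=(24,6) nearest=0 d=22 new=(4,3) → add node 1 parent=0 cost=2
2. q=(5,8) nearest=1 d=5 new=(5,5) → add node 2 parent=1 cost=4
3. q=(0,9) nearest=2 d=5 new=(3,7) → blocked by [3,14]×[6,11], reject
4. q=(43,24) nearest=2 d=38 new=(7,7) → blocked by [3,14]×[6,11], reject
5. q=(3,27) nearest=2 d=22 new=(3,7) → blocked by [3,14]×[6,11], reject
6. q=(44,10) nearest=2 d=39 new=(7,7) → blocked by [3,14]×[6,11], reject
7. q=(37,20) nearest=2 d=32 new=(7,7) → blocked by [3,14]×[6,11], reject
8. q=(33,24) nearest=2 d=28 new=(7,7) → blocked by [3,14]×[6,11], reject
9. q=(30,2) nearest=2 d=25 new=(7,3) → add node 3 parent=2 cost=6
10. q=(4,23) nearest=2 d=18 new=(4,7) → blocked by [3,14]×[6,11], reject
11. q=(37,25) nearest=3 d=30 new=(9,5) → add node 4 parent=3 cost=8
12. q=(9,11) nearest=2 d=6 new=(7,7) → blocked by [3,14]×[6,11], reject
13. q=(34,17) nearest=4 d=25 new=(11,7) → blocked by [3,14]×[6,11], reject
14. q=(31,8) nearest=4 d=22 new=(11,7) → blocked by [3,14]×[6,11], reject
15. q=(16,4) nearest=4 d=7 new=(11,4) → add node 5 parent=4 cost=10
16. q=(7,20) nearest=2 d=15 new=(7,7) → blocked by [3,14]×[6,11], reject
17. q=(19,16) nearest=4 d=11 new=(11,7) → blocked by [3,14]×[6,11], reject
18. q=(42,23) nearest=5 d=31 new=(13,6) → blocked by [3,14]×[6,11], reject
19. q=(20,19) nearest=4 d=14 new=(11,7) → blocked by [3,14]×[6,11], reject
20. q=(32,26) nearest=5 d=22 new=(13,6) → blocked by [3,14]×[6,11], reject
21. q=(29,11) nearest=5 d=18 new=(13,6) → blocked by [3,14]×[6,11], reject
22. q=(37,20) nearest=5 d=26 new=(13,6) → blocked by [3,14]×[6,11], reject
23. q=(26,12) nearest=5 d=15 new=(13,6) → blocked by [3,14]×[6,11], reject
24. q=(48,0) nearest=5 d=37 new=(13,2) → add node 6 parent=5 cost=12
25. q=(13,11) nearest=4 d=6 new=(11,7) → blocked by [3,14]×[6,11], reject
26. q=(13,11) nearest=4 d=6 new=(11,7) → blocked by [3,14]×[6,11], reject
27. q=(26,11) nearest=6 d=13 new=(15,4) → add node 7 parent=6 cost=14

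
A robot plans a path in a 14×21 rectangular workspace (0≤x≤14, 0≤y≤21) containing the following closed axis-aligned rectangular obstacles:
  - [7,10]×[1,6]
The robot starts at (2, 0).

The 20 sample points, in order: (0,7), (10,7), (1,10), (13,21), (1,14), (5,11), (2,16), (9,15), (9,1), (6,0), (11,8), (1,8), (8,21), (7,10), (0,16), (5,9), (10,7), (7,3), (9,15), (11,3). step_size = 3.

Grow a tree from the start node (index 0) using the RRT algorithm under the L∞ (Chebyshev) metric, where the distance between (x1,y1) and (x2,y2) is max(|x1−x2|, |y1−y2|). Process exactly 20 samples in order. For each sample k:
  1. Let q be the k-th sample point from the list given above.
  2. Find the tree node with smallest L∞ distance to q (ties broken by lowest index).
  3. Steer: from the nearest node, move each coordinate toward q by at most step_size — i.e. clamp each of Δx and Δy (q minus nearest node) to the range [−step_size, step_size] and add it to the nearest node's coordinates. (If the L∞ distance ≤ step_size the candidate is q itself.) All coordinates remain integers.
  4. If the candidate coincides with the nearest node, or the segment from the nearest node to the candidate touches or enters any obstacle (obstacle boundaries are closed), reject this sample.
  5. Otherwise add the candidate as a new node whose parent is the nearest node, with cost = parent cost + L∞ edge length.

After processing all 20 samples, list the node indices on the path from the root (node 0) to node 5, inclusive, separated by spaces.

Path: 0 1 3 4 5

1. q=(0,7) nearest=0 d=7 new=(0,3) → add node 1 parent=0 cost=3
2. q=(10,7) nearest=0 d=8 new=(5,3) → add node 2 parent=0 cost=3
3. q=(1,10) nearest=1 d=7 new=(1,6) → add node 3 parent=1 cost=6
4. q=(13,21) nearest=3 d=15 new=(4,9) → add node 4 parent=3 cost=9
5. q=(1,14) nearest=4 d=5 new=(1,12) → add node 5 parent=4 cost=12
6. q=(5,11) nearest=4 d=2 new=(5,11) → add node 6 parent=4 cost=11
7. q=(2,16) nearest=5 d=4 new=(2,15) → add node 7 parent=5 cost=15
8. q=(9,15) nearest=6 d=4 new=(8,14) → add node 8 parent=6 cost=14
9. q=(9,1) nearest=2 d=4 new=(8,1) → blocked by [7,10]×[1,6], reject
10. q=(6,0) nearest=2 d=3 new=(6,0) → add node 9 parent=2 cost=6
11. q=(11,8) nearest=2 d=6 new=(8,6) → blocked by [7,10]×[1,6], reject
12. q=(1,8) nearest=3 d=2 new=(1,8) → add node 10 parent=3 cost=8
13. q=(8,21) nearest=7 d=6 new=(5,18) → add node 11 parent=7 cost=18
14. q=(7,10) nearest=6 d=2 new=(7,10) → add node 12 parent=6 cost=13
15. q=(0,16) nearest=7 d=2 new=(0,16) → add node 13 parent=7 cost=17
16. q=(5,9) nearest=4 d=1 new=(5,9) → add node 14 parent=4 cost=10
17. q=(10,7) nearest=12 d=3 new=(10,7) → add node 15 parent=12 cost=16
18. q=(7,3) nearest=2 d=2 new=(7,3) → blocked by [7,10]×[1,6], reject
19. q=(9,15) nearest=8 d=1 new=(9,15) → add node 16 parent=8 cost=15
20. q=(11,3) nearest=15 d=4 new=(11,4) → add node 17 parent=15 cost=19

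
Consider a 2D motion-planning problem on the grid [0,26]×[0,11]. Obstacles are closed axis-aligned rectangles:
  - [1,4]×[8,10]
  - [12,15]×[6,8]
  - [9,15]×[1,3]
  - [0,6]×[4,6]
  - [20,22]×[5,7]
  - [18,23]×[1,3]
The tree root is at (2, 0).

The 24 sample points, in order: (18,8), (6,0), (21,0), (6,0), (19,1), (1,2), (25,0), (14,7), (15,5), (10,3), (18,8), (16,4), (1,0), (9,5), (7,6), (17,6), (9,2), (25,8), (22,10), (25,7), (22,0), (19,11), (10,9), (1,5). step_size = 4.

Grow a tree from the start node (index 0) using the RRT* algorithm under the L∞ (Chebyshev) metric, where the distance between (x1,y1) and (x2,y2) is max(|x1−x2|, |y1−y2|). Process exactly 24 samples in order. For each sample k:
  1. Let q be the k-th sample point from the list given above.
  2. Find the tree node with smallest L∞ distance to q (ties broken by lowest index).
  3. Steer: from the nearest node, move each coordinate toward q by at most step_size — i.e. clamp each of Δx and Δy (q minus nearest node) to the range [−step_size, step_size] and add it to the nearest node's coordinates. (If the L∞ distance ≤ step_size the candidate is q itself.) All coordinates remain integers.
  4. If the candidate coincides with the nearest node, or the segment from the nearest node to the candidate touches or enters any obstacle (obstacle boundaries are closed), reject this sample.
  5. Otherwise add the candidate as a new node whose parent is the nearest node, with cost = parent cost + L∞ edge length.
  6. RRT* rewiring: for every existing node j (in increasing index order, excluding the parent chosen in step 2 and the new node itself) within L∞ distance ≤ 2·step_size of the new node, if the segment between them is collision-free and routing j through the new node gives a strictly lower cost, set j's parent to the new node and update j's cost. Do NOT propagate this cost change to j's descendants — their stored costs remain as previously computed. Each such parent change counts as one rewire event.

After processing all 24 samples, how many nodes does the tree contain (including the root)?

1. q=(18,8) nearest=0 d=16 new=(6,4) → blocked by [0,6]×[4,6], reject
2. q=(6,0) nearest=0 d=4 new=(6,0) → add node 1 parent=0 cost=4
3. q=(21,0) nearest=1 d=15 new=(10,0) → add node 2 parent=1 cost=8
4. q=(6,0) nearest=1 d=0 → coincident, reject
5. q=(19,1) nearest=2 d=9 new=(14,1) → blocked by [9,15]×[1,3], reject
6. q=(1,2) nearest=0 d=2 new=(1,2) → add node 3 parent=0 cost=2
7. q=(25,0) nearest=2 d=15 new=(14,0) → add node 4 parent=2 cost=12
8. q=(14,7) nearest=2 d=7 new=(14,4) → blocked by [9,15]×[1,3], reject
9. q=(15,5) nearest=2 d=5 new=(14,4) → blocked by [9,15]×[1,3], reject
10. q=(10,3) nearest=2 d=3 new=(10,3) → blocked by [9,15]×[1,3], reject
11. q=(18,8) nearest=2 d=8 new=(14,4) → blocked by [9,15]×[1,3], reject
12. q=(16,4) nearest=4 d=4 new=(16,4) → blocked by [9,15]×[1,3], reject
13. q=(1,0) nearest=0 d=1 new=(1,0) → add node 5 parent=0 cost=1
14. q=(9,5) nearest=1 d=5 new=(9,4) → add node 6 parent=1 cost=8
15. q=(7,6) nearest=6 d=2 new=(7,6) → add node 7 parent=6 cost=10
16. q=(17,6) nearest=4 d=6 new=(17,4) → blocked by [9,15]×[1,3], reject
17. q=(9,2) nearest=2 d=2 new=(9,2) → blocked by [9,15]×[1,3], reject
18. q=(25,8) nearest=4 d=11 new=(18,4) → blocked by [9,15]×[1,3], reject
19. q=(22,10) nearest=4 d=10 new=(18,4) → blocked by [9,15]×[1,3], reject
20. q=(25,7) nearest=4 d=11 new=(18,4) → blocked by [9,15]×[1,3], reject
21. q=(22,0) nearest=4 d=8 new=(18,0) → add node 8 parent=4 cost=16
22. q=(19,11) nearest=6 d=10 new=(13,8) → blocked by [12,15]×[6,8], reject
23. q=(10,9) nearest=7 d=3 new=(10,9) → add node 9 parent=7 cost=13
24. q=(1,5) nearest=3 d=3 new=(1,5) → blocked by [0,6]×[4,6], reject

Node count: 10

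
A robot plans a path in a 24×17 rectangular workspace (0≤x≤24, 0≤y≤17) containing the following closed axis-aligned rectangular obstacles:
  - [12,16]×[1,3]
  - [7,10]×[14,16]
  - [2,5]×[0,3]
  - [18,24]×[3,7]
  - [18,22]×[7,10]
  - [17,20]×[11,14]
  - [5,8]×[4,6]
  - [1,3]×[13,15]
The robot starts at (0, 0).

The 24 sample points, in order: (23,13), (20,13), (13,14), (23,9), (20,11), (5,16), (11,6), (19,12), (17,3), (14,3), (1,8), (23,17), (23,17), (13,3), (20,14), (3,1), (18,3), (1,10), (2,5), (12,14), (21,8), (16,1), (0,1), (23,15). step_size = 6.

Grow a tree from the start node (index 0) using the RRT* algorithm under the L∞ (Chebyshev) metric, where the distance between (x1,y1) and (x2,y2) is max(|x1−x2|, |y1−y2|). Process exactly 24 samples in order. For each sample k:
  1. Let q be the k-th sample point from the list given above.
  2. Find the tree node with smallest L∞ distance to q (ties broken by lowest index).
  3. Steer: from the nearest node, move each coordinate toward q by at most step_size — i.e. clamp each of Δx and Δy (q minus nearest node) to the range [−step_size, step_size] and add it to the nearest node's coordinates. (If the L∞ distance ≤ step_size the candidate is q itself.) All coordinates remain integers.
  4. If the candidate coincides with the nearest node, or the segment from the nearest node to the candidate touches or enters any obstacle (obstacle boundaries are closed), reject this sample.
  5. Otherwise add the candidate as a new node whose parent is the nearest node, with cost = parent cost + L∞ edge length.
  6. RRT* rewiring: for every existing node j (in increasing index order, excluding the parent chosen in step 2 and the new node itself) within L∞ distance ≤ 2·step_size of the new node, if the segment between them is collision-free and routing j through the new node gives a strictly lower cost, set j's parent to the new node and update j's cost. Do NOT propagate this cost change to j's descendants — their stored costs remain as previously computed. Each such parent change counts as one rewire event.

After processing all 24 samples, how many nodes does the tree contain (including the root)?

Node count: 8

1. q=(23,13) nearest=0 d=23 new=(6,6) → blocked by [2,5]×[0,3], reject
2. q=(20,13) nearest=0 d=20 new=(6,6) → blocked by [2,5]×[0,3], reject
3. q=(13,14) nearest=0 d=14 new=(6,6) → blocked by [2,5]×[0,3], reject
4. q=(23,9) nearest=0 d=23 new=(6,6) → blocked by [2,5]×[0,3], reject
5. q=(20,11) nearest=0 d=20 new=(6,6) → blocked by [2,5]×[0,3], reject
6. q=(5,16) nearest=0 d=16 new=(5,6) → blocked by [2,5]×[0,3], reject
7. q=(11,6) nearest=0 d=11 new=(6,6) → blocked by [2,5]×[0,3], reject
8. q=(19,12) nearest=0 d=19 new=(6,6) → blocked by [2,5]×[0,3], reject
9. q=(17,3) nearest=0 d=17 new=(6,3) → blocked by [2,5]×[0,3], reject
10. q=(14,3) nearest=0 d=14 new=(6,3) → blocked by [2,5]×[0,3], reject
11. q=(1,8) nearest=0 d=8 new=(1,6) → add node 1 parent=0 cost=6
12. q=(23,17) nearest=1 d=22 new=(7,12) → add node 2 parent=1 cost=12
13. q=(23,17) nearest=2 d=16 new=(13,17) → blocked by [7,10]×[14,16], reject
14. q=(13,3) nearest=2 d=9 new=(13,6) → add node 3 parent=2 cost=18
15. q=(20,14) nearest=3 d=8 new=(19,12) → blocked by [17,20]×[11,14], reject
16. q=(3,1) nearest=0 d=3 new=(3,1) → blocked by [2,5]×[0,3], reject
17. q=(18,3) nearest=3 d=5 new=(18,3) → blocked by [18,24]×[3,7], reject
18. q=(1,10) nearest=1 d=4 new=(1,10) → add node 4 parent=1 cost=10
19. q=(2,5) nearest=1 d=1 new=(2,5) → add node 5 parent=1 cost=7
20. q=(12,14) nearest=2 d=5 new=(12,14) → add node 6 parent=2 cost=17
21. q=(21,8) nearest=3 d=8 new=(19,8) → blocked by [18,22]×[7,10], reject
22. q=(16,1) nearest=3 d=5 new=(16,1) → blocked by [12,16]×[1,3], reject
23. q=(0,1) nearest=0 d=1 new=(0,1) → add node 7 parent=0 cost=1; rewire 5→7 (5<7)
24. q=(23,15) nearest=3 d=10 new=(19,12) → blocked by [17,20]×[11,14], reject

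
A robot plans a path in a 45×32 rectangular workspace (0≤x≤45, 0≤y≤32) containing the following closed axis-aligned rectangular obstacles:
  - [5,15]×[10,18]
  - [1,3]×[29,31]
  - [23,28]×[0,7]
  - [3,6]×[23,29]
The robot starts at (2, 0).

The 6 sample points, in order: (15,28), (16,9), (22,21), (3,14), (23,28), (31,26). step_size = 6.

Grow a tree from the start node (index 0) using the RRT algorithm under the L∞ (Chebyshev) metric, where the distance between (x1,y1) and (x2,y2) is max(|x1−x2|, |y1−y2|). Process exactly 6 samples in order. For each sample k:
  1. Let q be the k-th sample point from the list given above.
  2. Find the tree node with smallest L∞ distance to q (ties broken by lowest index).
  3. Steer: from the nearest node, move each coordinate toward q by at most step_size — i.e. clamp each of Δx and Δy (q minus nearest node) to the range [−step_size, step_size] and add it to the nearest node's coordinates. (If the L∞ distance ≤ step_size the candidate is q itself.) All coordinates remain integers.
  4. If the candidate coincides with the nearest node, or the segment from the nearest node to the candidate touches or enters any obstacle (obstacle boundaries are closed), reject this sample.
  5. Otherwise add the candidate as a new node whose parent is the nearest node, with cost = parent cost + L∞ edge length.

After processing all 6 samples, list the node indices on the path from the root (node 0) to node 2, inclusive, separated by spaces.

1. q=(15,28) nearest=0 d=28 new=(8,6) → add node 1 parent=0 cost=6
2. q=(16,9) nearest=1 d=8 new=(14,9) → add node 2 parent=1 cost=12
3. q=(22,21) nearest=2 d=12 new=(20,15) → blocked by [5,15]×[10,18], reject
4. q=(3,14) nearest=1 d=8 new=(3,12) → add node 3 parent=1 cost=12
5. q=(23,28) nearest=2 d=19 new=(20,15) → blocked by [5,15]×[10,18], reject
6. q=(31,26) nearest=2 d=17 new=(20,15) → blocked by [5,15]×[10,18], reject

Path: 0 1 2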